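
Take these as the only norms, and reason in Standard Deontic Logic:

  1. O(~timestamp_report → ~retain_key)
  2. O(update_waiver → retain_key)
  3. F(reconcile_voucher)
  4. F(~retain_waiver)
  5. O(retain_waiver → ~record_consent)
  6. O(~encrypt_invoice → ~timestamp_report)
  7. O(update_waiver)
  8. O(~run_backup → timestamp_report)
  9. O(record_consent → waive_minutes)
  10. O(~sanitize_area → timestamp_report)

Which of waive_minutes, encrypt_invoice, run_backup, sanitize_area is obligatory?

encrypt_invoice

From premise 7 we have O(update_waiver).
Premise 2 is O(update_waiver → retain_key); since O(update_waiver), deontic closure gives O(retain_key).
Premise 1, O(~timestamp_report → ~retain_key), contraposes to O(retain_key → timestamp_report); with O(retain_key) we get O(timestamp_report).
The contrapositive of premise 6 (O(~encrypt_invoice → ~timestamp_report)) is O(timestamp_report → encrypt_invoice), and O(timestamp_report) is already established, so O(encrypt_invoice).
So O(encrypt_invoice) holds — encrypt_invoice is obligatory. None of the other listed options is made obligatory by any chain of premises.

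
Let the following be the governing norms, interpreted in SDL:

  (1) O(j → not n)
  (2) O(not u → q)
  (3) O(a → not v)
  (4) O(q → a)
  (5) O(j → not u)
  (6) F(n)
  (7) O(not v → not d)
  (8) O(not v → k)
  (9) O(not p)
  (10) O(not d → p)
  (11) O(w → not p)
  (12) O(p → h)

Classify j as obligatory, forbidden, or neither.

From premise 9 we have O(not p).
Premise 10 is O(not d → p); contrapositively O(not p → d). Since O(not p) holds, K gives O(d).
Premise 7 is O(not v → not d); contrapositively O(d → v). Since O(d) holds, K gives O(v).
Premise 3 is O(a → not v); contrapositively O(v → not a). Since O(v) holds, K gives O(not a).
The contrapositive of premise 4 (O(q → a)) is O(not a → not q), and O(not a) is already established, so O(not q).
Premise 2 is O(not u → q); contrapositively O(not q → u). Since O(not q) holds, K gives O(u).
The contrapositive of premise 5 (O(j → not u)) is O(u → not j), and O(u) is already established, so O(not j).
Premises 1, 6, 8, 11, 12 do not contribute to this derivation.
Thus O(not j), which is F(j): j is forbidden.

Forbidden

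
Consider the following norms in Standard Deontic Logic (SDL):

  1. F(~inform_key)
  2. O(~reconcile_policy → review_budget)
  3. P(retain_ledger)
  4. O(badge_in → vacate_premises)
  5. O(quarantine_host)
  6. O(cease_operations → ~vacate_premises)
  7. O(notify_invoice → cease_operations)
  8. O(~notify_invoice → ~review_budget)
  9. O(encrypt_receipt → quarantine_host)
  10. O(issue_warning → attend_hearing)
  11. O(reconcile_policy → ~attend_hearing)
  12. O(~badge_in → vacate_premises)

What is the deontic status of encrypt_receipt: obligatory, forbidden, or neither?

Premise 9 is O(encrypt_receipt → quarantine_host); even if O(quarantine_host) held, inferring O(encrypt_receipt) would be affirming the consequent — invalid.
No premise or chain of K-axiom applications forces O(encrypt_receipt), and none forces O(~encrypt_receipt). So encrypt_receipt is neither obligatory nor forbidden under these norms.

Neither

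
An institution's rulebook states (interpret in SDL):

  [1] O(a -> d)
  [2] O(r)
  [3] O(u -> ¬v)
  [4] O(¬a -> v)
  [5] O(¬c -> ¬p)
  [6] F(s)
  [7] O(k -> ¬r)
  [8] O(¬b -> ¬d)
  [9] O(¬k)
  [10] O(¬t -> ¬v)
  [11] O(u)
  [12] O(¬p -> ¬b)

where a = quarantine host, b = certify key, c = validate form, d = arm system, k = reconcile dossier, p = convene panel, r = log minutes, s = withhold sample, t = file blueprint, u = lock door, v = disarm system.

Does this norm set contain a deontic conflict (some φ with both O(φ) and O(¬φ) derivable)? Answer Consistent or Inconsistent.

Consistent

Premise 7 is O(k -> ¬r), but O(k) is not derivable from the premises, so it does not yield O(¬r).
So O(¬r) is not derivable, and the apparent clash with O(r) does not arise.
A world satisfying every obligation exists (e.g. a=true, b=true, c=true, d=true, k=false, p=true, r=true, s=false, t=false, u=true, v=false); no atom is both obligatory and forbidden, so the set is consistent.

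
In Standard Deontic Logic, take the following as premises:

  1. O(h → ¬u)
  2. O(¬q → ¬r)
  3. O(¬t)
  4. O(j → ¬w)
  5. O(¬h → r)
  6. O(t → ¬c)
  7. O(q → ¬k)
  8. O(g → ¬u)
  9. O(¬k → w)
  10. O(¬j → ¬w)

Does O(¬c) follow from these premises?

No

Premise 6 is O(t → ¬c), but O(t) is not derivable from the premises, so it does not yield O(¬c).
No other premise forces O(¬c). An ideal world satisfying every premise can still have ¬c false, so O(¬c) is not derivable.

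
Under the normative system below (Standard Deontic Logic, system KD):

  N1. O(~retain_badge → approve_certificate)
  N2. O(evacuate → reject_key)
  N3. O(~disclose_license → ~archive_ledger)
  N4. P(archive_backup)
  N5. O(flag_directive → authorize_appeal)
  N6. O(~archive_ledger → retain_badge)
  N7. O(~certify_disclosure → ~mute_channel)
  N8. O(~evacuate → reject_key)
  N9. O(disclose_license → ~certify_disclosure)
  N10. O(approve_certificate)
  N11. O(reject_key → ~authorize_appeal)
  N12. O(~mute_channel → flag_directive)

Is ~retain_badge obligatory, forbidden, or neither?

Forbidden

Premises 8 and 2 are O(~evacuate → reject_key) and O(evacuate → reject_key); every ideal world satisfies ~evacuate or evacuate, so in either case reject_key holds — hence O(reject_key).
Premise 11 is O(reject_key → ~authorize_appeal); since O(reject_key), deontic closure gives O(~authorize_appeal).
The contrapositive of premise 5 (O(flag_directive → authorize_appeal)) is O(~authorize_appeal → ~flag_directive), and O(~authorize_appeal) is already established, so O(~flag_directive).
The contrapositive of premise 12 (O(~mute_channel → flag_directive)) is O(~flag_directive → mute_channel), and O(~flag_directive) is already established, so O(mute_channel).
Premise 7, O(~certify_disclosure → ~mute_channel), contraposes to O(mute_channel → certify_disclosure); with O(mute_channel) we get O(certify_disclosure).
The contrapositive of premise 9 (O(disclose_license → ~certify_disclosure)) is O(certify_disclosure → ~disclose_license), and O(certify_disclosure) is already established, so O(~disclose_license).
From O(~disclose_license) and premise 3, O(~disclose_license → ~archive_ledger), we obtain O(~archive_ledger).
Premise 6 is O(~archive_ledger → retain_badge); since O(~archive_ledger), deontic closure gives O(retain_badge).
Premises 1, 4, 10 do not contribute to this derivation.
Thus O(retain_badge), which is F(~retain_badge): ~retain_badge is forbidden.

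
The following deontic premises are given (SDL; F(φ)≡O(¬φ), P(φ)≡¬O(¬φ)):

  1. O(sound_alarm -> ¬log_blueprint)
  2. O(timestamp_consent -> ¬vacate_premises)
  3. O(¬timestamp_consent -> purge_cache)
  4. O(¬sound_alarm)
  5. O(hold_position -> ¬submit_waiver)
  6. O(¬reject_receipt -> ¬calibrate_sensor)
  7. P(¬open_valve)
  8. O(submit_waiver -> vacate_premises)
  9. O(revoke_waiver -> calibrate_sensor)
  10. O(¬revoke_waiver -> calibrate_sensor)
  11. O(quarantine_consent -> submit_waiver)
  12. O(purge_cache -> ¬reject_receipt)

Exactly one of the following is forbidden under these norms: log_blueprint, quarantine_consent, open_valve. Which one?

Premises 10 and 9 are O(¬revoke_waiver -> calibrate_sensor) and O(revoke_waiver -> calibrate_sensor); every ideal world satisfies ¬revoke_waiver or revoke_waiver, so in either case calibrate_sensor holds — hence O(calibrate_sensor).
The contrapositive of premise 6 (O(¬reject_receipt -> ¬calibrate_sensor)) is O(calibrate_sensor -> reject_receipt), and O(calibrate_sensor) is already established, so O(reject_receipt).
The contrapositive of premise 12 (O(purge_cache -> ¬reject_receipt)) is O(reject_receipt -> ¬purge_cache), and O(reject_receipt) is already established, so O(¬purge_cache).
Premise 3 is O(¬timestamp_consent -> purge_cache); contrapositively O(¬purge_cache -> timestamp_consent). Since O(¬purge_cache) holds, K gives O(timestamp_consent).
Applying K to premise 2 (O(timestamp_consent -> ¬vacate_premises)) and O(timestamp_consent) yields O(¬vacate_premises).
Premise 8, O(submit_waiver -> vacate_premises), contraposes to O(¬vacate_premises -> ¬submit_waiver); with O(¬vacate_premises) we get O(¬submit_waiver).
Premise 11, O(quarantine_consent -> submit_waiver), contraposes to O(¬submit_waiver -> ¬quarantine_consent); with O(¬submit_waiver) we get O(¬quarantine_consent).
So O(¬quarantine_consent) holds, i.e. quarantine_consent is forbidden. None of the other listed options is forbidden under the premises.

quarantine_consent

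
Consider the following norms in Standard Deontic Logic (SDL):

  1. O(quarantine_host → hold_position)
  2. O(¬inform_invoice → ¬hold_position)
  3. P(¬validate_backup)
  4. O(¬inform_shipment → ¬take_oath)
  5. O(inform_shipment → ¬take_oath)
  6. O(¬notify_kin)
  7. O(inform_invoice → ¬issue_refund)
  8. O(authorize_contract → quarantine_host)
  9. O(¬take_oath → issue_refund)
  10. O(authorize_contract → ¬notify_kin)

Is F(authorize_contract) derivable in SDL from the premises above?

Premises 4 and 5 are O(¬inform_shipment → ¬take_oath) and O(inform_shipment → ¬take_oath); every ideal world satisfies ¬inform_shipment or inform_shipment, so in either case ¬take_oath holds — hence O(¬take_oath).
Premise 9 is O(¬take_oath → issue_refund); since O(¬take_oath), deontic closure gives O(issue_refund).
Premise 7 is O(inform_invoice → ¬issue_refund); contrapositively O(issue_refund → ¬inform_invoice). Since O(issue_refund) holds, K gives O(¬inform_invoice).
Applying K to premise 2 (O(¬inform_invoice → ¬hold_position)) and O(¬inform_invoice) yields O(¬hold_position).
Premise 1 is O(quarantine_host → hold_position); contrapositively O(¬hold_position → ¬quarantine_host). Since O(¬hold_position) holds, K gives O(¬quarantine_host).
Premise 8, O(authorize_contract → quarantine_host), contraposes to O(¬quarantine_host → ¬authorize_contract); with O(¬quarantine_host) we get O(¬authorize_contract).
Premises 3, 6, 10 do not contribute to this derivation.
So O(¬authorize_contract) holds, i.e. F(authorize_contract). The claim follows.

Yes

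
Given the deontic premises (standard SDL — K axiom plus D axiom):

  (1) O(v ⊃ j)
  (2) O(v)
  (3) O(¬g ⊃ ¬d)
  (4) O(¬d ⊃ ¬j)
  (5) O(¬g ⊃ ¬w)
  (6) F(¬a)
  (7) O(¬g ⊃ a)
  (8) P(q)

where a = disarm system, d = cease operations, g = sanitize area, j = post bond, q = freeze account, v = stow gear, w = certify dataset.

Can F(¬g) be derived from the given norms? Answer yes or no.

Yes

From premise 2 we have O(v).
From O(v) and premise 1, O(v ⊃ j), we obtain O(j).
The contrapositive of premise 4 (O(¬d ⊃ ¬j)) is O(j ⊃ d), and O(j) is already established, so O(d).
Premise 3, O(¬g ⊃ ¬d), contraposes to O(d ⊃ g); with O(d) we get O(g).
Premises 5, 6, 7, 8 do not contribute to this derivation.
So O(g) holds, i.e. F(¬g). The claim follows.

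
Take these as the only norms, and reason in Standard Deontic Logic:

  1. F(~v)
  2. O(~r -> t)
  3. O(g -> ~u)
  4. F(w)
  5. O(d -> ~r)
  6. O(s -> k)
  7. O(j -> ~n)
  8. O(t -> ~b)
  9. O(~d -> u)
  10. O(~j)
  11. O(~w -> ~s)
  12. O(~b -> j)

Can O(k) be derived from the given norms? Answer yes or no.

Premise 6 is O(s -> k), but O(s) is not derivable from the premises, so it does not yield O(k).
No other premise forces O(k). An ideal world satisfying every premise can still have k false, so O(k) is not derivable.

No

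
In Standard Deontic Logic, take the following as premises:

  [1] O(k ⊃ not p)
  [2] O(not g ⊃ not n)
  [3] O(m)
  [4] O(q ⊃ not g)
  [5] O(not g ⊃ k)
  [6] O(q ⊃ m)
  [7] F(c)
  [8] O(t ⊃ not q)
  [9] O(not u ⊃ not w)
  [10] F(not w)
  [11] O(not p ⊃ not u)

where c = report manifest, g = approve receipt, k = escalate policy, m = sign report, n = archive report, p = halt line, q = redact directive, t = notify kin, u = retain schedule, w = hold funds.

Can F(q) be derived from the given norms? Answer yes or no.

Premise 10, F(not w), is equivalent to O(w).
The contrapositive of premise 9 (O(not u ⊃ not w)) is O(w ⊃ u), and O(w) is already established, so O(u).
The contrapositive of premise 11 (O(not p ⊃ not u)) is O(u ⊃ p), and O(u) is already established, so O(p).
The contrapositive of premise 1 (O(k ⊃ not p)) is O(p ⊃ not k), and O(p) is already established, so O(not k).
The contrapositive of premise 5 (O(not g ⊃ k)) is O(not k ⊃ g), and O(not k) is already established, so O(g).
Premise 4, O(q ⊃ not g), contraposes to O(g ⊃ not q); with O(g) we get O(not q).
Premises 2, 3, 6, 7, 8 do not contribute to this derivation.
So O(not q) holds, i.e. F(q). The claim follows.

Yes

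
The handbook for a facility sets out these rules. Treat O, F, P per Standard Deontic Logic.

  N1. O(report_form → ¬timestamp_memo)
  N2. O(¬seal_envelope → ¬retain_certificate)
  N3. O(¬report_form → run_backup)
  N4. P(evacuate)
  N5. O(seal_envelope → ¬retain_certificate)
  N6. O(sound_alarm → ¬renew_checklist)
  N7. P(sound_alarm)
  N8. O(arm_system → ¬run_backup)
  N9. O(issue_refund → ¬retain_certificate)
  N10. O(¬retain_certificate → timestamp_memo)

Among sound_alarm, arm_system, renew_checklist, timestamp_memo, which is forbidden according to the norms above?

By case analysis on seal_envelope: premise 5 gives O(seal_envelope → ¬retain_certificate) and premise 2 gives O(¬seal_envelope → ¬retain_certificate), so O(¬retain_certificate) either way.
With premise 10, O(¬retain_certificate → timestamp_memo), the K-axiom yields O(timestamp_memo).
Premise 1, O(report_form → ¬timestamp_memo), contraposes to O(timestamp_memo → ¬report_form); with O(timestamp_memo) we get O(¬report_form).
Premise 3 is O(¬report_form → run_backup); since O(¬report_form), deontic closure gives O(run_backup).
Premise 8, O(arm_system → ¬run_backup), contraposes to O(run_backup → ¬arm_system); with O(run_backup) we get O(¬arm_system).
So O(¬arm_system) holds, i.e. arm_system is forbidden. None of the other listed options is forbidden under the premises.

arm_system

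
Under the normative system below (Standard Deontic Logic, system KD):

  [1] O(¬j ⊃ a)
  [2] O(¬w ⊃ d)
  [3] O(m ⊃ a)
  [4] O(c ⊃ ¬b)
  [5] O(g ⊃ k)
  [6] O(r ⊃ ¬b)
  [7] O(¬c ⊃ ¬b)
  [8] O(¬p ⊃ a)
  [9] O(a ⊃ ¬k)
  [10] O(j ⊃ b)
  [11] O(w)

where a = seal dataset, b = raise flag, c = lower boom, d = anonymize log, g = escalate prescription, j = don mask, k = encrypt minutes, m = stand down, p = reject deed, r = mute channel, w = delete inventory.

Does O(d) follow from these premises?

No

Premise 2 is O(¬w ⊃ d), but O(¬w) is not derivable from the premises, so it does not yield O(d).
No other premise forces O(d). An ideal world satisfying every premise can still have d false, so O(d) is not derivable.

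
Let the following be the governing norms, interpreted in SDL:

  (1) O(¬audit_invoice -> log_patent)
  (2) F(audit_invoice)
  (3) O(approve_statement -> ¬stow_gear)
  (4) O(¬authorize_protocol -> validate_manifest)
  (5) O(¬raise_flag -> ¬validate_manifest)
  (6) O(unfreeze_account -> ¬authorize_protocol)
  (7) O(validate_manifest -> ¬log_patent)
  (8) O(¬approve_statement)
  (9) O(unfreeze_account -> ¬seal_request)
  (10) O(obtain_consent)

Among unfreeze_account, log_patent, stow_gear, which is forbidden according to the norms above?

unfreeze_account

Premise 2, F(audit_invoice), is equivalent to O(¬audit_invoice).
Applying K to premise 1 (O(¬audit_invoice -> log_patent)) and O(¬audit_invoice) yields O(log_patent).
Premise 7, O(validate_manifest -> ¬log_patent), contraposes to O(log_patent -> ¬validate_manifest); with O(log_patent) we get O(¬validate_manifest).
The contrapositive of premise 4 (O(¬authorize_protocol -> validate_manifest)) is O(¬validate_manifest -> authorize_protocol), and O(¬validate_manifest) is already established, so O(authorize_protocol).
Premise 6 is O(unfreeze_account -> ¬authorize_protocol); contrapositively O(authorize_protocol -> ¬unfreeze_account). Since O(authorize_protocol) holds, K gives O(¬unfreeze_account).
So O(¬unfreeze_account) holds, i.e. unfreeze_account is forbidden. None of the other listed options is forbidden under the premises.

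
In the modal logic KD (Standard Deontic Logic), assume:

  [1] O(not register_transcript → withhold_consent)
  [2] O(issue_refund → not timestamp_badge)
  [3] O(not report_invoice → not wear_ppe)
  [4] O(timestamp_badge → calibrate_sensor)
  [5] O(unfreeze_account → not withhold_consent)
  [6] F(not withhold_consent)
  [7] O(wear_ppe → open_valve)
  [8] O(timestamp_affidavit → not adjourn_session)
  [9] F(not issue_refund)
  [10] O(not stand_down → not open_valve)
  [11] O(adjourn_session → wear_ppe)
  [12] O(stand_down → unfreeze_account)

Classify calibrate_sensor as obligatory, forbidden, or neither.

Premise 4 is O(timestamp_badge → calibrate_sensor), but O(timestamp_badge) is not derivable from the premises, so it does not yield O(calibrate_sensor).
No premise or chain of K-axiom applications forces O(calibrate_sensor), and none forces O(not calibrate_sensor). So calibrate_sensor is neither obligatory nor forbidden under these norms.

Neither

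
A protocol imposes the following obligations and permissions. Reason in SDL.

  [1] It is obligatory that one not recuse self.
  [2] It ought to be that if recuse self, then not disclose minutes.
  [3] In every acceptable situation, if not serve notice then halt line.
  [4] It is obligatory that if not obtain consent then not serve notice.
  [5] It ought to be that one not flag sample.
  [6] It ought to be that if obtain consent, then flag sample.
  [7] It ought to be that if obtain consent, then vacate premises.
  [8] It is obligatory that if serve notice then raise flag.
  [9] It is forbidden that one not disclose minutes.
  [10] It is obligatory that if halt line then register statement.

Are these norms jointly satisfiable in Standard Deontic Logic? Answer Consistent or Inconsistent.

Premise 2 is O(recuse_self → ¬disclose_minutes), but O(recuse_self) is not derivable from the premises, so it does not yield O(¬disclose_minutes).
So O(¬disclose_minutes) is not derivable, and the apparent clash with O(disclose_minutes) does not arise.
A world satisfying every obligation exists (e.g. disclose_minutes=true, flag_sample=false, halt_line=true, obtain_consent=false, raise_flag=false, recuse_self=false, register_statement=true, serve_notice=false, vacate_premises=false); no atom is both obligatory and forbidden, so the set is consistent.

Consistent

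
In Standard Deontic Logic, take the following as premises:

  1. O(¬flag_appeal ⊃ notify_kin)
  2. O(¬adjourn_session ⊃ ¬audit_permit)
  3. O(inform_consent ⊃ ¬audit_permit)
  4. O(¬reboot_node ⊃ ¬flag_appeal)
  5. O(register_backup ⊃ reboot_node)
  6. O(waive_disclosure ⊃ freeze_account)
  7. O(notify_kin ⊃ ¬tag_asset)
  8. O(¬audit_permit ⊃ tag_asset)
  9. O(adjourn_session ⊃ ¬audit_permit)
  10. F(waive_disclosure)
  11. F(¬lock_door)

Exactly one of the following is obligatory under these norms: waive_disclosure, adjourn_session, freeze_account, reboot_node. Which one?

reboot_node

By case analysis on adjourn_session: premise 9 gives O(adjourn_session ⊃ ¬audit_permit) and premise 2 gives O(¬adjourn_session ⊃ ¬audit_permit), so O(¬audit_permit) either way.
From O(¬audit_permit) and premise 8, O(¬audit_permit ⊃ tag_asset), we obtain O(tag_asset).
Premise 7, O(notify_kin ⊃ ¬tag_asset), contraposes to O(tag_asset ⊃ ¬notify_kin); with O(tag_asset) we get O(¬notify_kin).
The contrapositive of premise 1 (O(¬flag_appeal ⊃ notify_kin)) is O(¬notify_kin ⊃ flag_appeal), and O(¬notify_kin) is already established, so O(flag_appeal).
Premise 4, O(¬reboot_node ⊃ ¬flag_appeal), contraposes to O(flag_appeal ⊃ reboot_node); with O(flag_appeal) we get O(reboot_node).
So O(reboot_node) holds — reboot_node is obligatory. None of the other listed options is made obligatory by any chain of premises.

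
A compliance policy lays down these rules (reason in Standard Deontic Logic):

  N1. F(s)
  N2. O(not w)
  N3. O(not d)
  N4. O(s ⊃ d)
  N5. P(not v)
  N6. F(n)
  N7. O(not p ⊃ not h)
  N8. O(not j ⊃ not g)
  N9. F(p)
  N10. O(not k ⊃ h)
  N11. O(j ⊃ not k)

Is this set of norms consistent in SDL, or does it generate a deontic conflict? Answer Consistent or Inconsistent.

Consistent

Premise 4 is O(s ⊃ d), but O(s) is not derivable from the premises, so it does not yield O(d).
So O(d) is not derivable, and the apparent clash with O(not d) does not arise.
A world satisfying every obligation exists (e.g. d=false, g=false, h=false, j=false, k=true, n=false, p=false, s=false, v=false, w=false); no atom is both obligatory and forbidden, so the set is consistent.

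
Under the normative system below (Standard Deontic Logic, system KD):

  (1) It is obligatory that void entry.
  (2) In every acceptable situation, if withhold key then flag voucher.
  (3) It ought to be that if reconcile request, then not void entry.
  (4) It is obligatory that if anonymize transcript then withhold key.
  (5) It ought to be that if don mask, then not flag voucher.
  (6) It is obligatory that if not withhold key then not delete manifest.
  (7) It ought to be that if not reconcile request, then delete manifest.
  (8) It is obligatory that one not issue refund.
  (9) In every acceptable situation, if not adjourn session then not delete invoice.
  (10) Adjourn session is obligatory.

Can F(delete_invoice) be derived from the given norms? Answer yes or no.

Premise 9 is O(¬adjourn_session → ¬delete_invoice), but O(¬adjourn_session) is not derivable from the premises, so it does not yield O(¬delete_invoice).
No other premise forces O(¬delete_invoice). An ideal world satisfying every premise can still have delete_invoice true, so F(delete_invoice) is not derivable.

No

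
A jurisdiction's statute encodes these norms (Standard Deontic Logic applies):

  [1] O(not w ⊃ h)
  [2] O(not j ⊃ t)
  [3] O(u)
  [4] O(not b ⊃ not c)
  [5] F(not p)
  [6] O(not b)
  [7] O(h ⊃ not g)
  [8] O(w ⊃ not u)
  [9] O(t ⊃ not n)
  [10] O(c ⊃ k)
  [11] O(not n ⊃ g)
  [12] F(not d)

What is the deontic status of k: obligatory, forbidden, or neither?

Premise 10 is O(c ⊃ k), but O(c) is not derivable from the premises, so it does not yield O(k).
No premise or chain of K-axiom applications forces O(k), and none forces O(not k). So k is neither obligatory nor forbidden under these norms.

Neither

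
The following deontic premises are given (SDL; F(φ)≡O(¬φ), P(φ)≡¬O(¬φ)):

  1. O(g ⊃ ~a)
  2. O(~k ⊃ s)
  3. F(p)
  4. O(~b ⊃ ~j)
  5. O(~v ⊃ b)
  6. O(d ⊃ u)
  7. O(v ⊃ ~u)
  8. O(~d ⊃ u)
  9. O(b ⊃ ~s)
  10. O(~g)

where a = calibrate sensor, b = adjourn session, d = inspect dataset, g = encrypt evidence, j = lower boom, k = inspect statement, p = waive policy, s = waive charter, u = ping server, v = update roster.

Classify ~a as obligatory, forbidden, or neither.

Neither

Premise 1 is O(g ⊃ ~a), but O(g) is not derivable from the premises, so it does not yield O(~a).
No premise or chain of K-axiom applications forces O(~a), and none forces O(a). So ~a is neither obligatory nor forbidden under these norms.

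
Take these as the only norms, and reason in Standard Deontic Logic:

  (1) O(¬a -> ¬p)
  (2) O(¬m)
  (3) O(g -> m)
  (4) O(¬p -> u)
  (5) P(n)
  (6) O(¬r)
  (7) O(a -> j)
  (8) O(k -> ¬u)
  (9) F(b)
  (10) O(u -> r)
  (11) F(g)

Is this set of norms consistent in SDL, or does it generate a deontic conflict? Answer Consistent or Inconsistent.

Consistent

Premise 3 is O(g -> m), but O(g) is not derivable from the premises, so it does not yield O(m).
So O(m) is not derivable, and the apparent clash with O(¬m) does not arise.
A world satisfying every obligation exists (e.g. a=true, b=false, g=false, j=true, k=false, m=false, n=false, p=true, r=false, u=false); no atom is both obligatory and forbidden, so the set is consistent.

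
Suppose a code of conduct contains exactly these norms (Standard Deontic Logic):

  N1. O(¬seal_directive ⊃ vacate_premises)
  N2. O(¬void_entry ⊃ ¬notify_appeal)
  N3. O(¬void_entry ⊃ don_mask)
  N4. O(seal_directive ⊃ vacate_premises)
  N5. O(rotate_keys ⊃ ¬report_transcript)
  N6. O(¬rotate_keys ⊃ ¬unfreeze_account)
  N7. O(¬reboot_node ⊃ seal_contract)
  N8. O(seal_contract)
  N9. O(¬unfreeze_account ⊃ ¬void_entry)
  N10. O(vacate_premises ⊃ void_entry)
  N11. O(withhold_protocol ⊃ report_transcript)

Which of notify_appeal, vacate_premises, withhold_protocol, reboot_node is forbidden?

Premises 4 and 1 cover both cases: O(seal_directive ⊃ vacate_premises) and O(¬seal_directive ⊃ vacate_premises). Since seal_directive ∨ ¬seal_directive is a tautology, O(vacate_premises) follows.
Applying K to premise 10 (O(vacate_premises ⊃ void_entry)) and O(vacate_premises) yields O(void_entry).
Premise 9, O(¬unfreeze_account ⊃ ¬void_entry), contraposes to O(void_entry ⊃ unfreeze_account); with O(void_entry) we get O(unfreeze_account).
Premise 6 is O(¬rotate_keys ⊃ ¬unfreeze_account); contrapositively O(unfreeze_account ⊃ rotate_keys). Since O(unfreeze_account) holds, K gives O(rotate_keys).
From O(rotate_keys) and premise 5, O(rotate_keys ⊃ ¬report_transcript), we obtain O(¬report_transcript).
The contrapositive of premise 11 (O(withhold_protocol ⊃ report_transcript)) is O(¬report_transcript ⊃ ¬withhold_protocol), and O(¬report_transcript) is already established, so O(¬withhold_protocol).
So O(¬withhold_protocol) holds, i.e. withhold_protocol is forbidden. None of the other listed options is forbidden under the premises.

withhold_protocol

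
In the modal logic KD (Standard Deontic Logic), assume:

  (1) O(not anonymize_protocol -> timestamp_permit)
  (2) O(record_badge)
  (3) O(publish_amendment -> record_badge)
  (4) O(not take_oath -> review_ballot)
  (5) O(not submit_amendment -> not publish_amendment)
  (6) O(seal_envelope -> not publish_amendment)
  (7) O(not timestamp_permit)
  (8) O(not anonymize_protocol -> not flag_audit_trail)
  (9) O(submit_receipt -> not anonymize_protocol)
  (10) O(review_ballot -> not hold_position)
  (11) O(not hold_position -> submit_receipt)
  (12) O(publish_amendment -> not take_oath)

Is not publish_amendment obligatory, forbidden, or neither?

Obligatory

From premise 7 we have O(not timestamp_permit).
The contrapositive of premise 1 (O(not anonymize_protocol -> timestamp_permit)) is O(not timestamp_permit -> anonymize_protocol), and O(not timestamp_permit) is already established, so O(anonymize_protocol).
Premise 9, O(submit_receipt -> not anonymize_protocol), contraposes to O(anonymize_protocol -> not submit_receipt); with O(anonymize_protocol) we get O(not submit_receipt).
Premise 11 is O(not hold_position -> submit_receipt); contrapositively O(not submit_receipt -> hold_position). Since O(not submit_receipt) holds, K gives O(hold_position).
The contrapositive of premise 10 (O(review_ballot -> not hold_position)) is O(hold_position -> not review_ballot), and O(hold_position) is already established, so O(not review_ballot).
Premise 4, O(not take_oath -> review_ballot), contraposes to O(not review_ballot -> take_oath); with O(not review_ballot) we get O(take_oath).
The contrapositive of premise 12 (O(publish_amendment -> not take_oath)) is O(take_oath -> not publish_amendment), and O(take_oath) is already established, so O(not publish_amendment).
Premises 2, 3, 5, 6, 8 do not contribute to this derivation.
Hence not publish_amendment is obligatory.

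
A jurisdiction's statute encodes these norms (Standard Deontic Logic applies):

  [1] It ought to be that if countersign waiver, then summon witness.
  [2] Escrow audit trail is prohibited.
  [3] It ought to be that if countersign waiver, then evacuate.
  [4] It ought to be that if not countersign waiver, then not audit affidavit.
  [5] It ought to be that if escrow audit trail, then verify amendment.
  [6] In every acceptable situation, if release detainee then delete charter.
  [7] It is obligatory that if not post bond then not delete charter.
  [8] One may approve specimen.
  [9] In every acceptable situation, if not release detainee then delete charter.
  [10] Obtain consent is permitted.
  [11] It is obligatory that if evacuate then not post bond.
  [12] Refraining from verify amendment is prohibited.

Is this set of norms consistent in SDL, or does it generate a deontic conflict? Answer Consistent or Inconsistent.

Consistent

Premise 5 is O(escrow_audit_trail → verify_amendment); even if O(verify_amendment) held, inferring O(escrow_audit_trail) would be affirming the consequent — invalid.
So O(escrow_audit_trail) is not derivable, and the apparent clash with O(¬escrow_audit_trail) does not arise.
A world satisfying every obligation exists (e.g. approve_specimen=false, audit_affidavit=false, countersign_waiver=false, delete_charter=true, escrow_audit_trail=false, evacuate=false, obtain_consent=false, post_bond=true, release_detainee=false, summon_witness=false, verify_amendment=true); no atom is both obligatory and forbidden, so the set is consistent.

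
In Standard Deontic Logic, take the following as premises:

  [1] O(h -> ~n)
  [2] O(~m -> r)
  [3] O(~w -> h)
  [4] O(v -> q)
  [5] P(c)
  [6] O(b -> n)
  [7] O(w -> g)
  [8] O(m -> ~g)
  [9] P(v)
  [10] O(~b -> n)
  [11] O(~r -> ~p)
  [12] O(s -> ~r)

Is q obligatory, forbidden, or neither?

Neither

Premise 4 is O(v -> q), but O(v) is not derivable from the premises (the permission P(v) asserts only ~O(~v), not O(v)), so it does not yield O(q).
No premise or chain of K-axiom applications forces O(q), and none forces O(~q). So q is neither obligatory nor forbidden under these norms.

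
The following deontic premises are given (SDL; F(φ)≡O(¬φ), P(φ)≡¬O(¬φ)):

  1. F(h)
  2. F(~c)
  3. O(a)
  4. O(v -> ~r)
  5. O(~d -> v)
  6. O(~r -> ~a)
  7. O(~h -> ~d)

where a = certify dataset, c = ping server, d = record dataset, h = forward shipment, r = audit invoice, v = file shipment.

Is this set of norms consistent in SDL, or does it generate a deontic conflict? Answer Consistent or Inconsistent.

Inconsistent

From premise 3 we have O(a).
Premise 6 is O(~r -> ~a); contrapositively O(a -> r). Since O(a) holds, K gives O(r).
Premise 4, O(v -> ~r), contraposes to O(r -> ~v); with O(r) we get O(~v).
The contrapositive of premise 5 (O(~d -> v)) is O(~v -> d), and O(~v) is already established, so O(d).
Premise 7 is O(~h -> ~d); contrapositively O(d -> h). Since O(d) holds, K gives O(h).
Yet premise 1 is F(h), i.e. O(~h).
We now have both O(h) and O(~h) — h is simultaneously obligatory and forbidden, violating the D-axiom.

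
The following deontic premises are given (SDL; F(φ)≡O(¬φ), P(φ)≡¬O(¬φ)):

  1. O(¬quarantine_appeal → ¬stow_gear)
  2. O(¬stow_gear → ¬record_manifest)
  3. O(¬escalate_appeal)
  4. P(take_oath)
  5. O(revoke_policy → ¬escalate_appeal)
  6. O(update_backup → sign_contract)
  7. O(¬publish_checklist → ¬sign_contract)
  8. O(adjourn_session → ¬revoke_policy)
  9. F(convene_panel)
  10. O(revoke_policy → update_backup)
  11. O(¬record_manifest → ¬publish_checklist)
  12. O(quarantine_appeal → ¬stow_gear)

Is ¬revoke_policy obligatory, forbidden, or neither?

Obligatory

By case analysis on quarantine_appeal: premise 12 gives O(quarantine_appeal → ¬stow_gear) and premise 1 gives O(¬quarantine_appeal → ¬stow_gear), so O(¬stow_gear) either way.
Premise 2 is O(¬stow_gear → ¬record_manifest); since O(¬stow_gear), deontic closure gives O(¬record_manifest).
From O(¬record_manifest) and premise 11, O(¬record_manifest → ¬publish_checklist), we obtain O(¬publish_checklist).
With premise 7, O(¬publish_checklist → ¬sign_contract), the K-axiom yields O(¬sign_contract).
The contrapositive of premise 6 (O(update_backup → sign_contract)) is O(¬sign_contract → ¬update_backup), and O(¬sign_contract) is already established, so O(¬update_backup).
Premise 10 is O(revoke_policy → update_backup); contrapositively O(¬update_backup → ¬revoke_policy). Since O(¬update_backup) holds, K gives O(¬revoke_policy).
Premises 3, 4, 5, 8, 9 do not contribute to this derivation.
Hence ¬revoke_policy is obligatory.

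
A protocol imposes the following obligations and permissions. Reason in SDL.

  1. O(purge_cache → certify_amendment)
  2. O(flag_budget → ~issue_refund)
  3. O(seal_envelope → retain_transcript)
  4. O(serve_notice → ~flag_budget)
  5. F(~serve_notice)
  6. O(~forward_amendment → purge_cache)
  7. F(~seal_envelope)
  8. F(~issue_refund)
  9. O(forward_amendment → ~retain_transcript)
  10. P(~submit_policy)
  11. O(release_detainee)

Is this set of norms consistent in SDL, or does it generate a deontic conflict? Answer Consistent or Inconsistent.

Premise 2 is O(flag_budget → ~issue_refund), but O(flag_budget) is not derivable from the premises, so it does not yield O(~issue_refund).
So O(~issue_refund) is not derivable, and the apparent clash with O(issue_refund) does not arise.
A world satisfying every obligation exists (e.g. certify_amendment=true, flag_budget=false, forward_amendment=false, issue_refund=true, purge_cache=true, release_detainee=true, retain_transcript=true, seal_envelope=true, serve_notice=true, submit_policy=false); no atom is both obligatory and forbidden, so the set is consistent.

Consistent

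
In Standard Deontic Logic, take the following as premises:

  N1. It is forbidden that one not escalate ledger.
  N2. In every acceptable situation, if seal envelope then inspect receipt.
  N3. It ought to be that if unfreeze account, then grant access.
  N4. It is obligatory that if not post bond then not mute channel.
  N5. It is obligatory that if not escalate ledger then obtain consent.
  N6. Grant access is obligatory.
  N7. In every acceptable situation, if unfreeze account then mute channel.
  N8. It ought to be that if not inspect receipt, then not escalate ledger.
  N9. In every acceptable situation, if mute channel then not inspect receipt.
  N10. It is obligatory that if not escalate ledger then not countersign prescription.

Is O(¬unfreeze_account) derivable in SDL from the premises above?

Yes

Premise 1, F(¬escalate_ledger), is equivalent to O(escalate_ledger).
Premise 8, O(¬inspect_receipt → ¬escalate_ledger), contraposes to O(escalate_ledger → inspect_receipt); with O(escalate_ledger) we get O(inspect_receipt).
Premise 9, O(mute_channel → ¬inspect_receipt), contraposes to O(inspect_receipt → ¬mute_channel); with O(inspect_receipt) we get O(¬mute_channel).
The contrapositive of premise 7 (O(unfreeze_account → mute_channel)) is O(¬mute_channel → ¬unfreeze_account), and O(¬mute_channel) is already established, so O(¬unfreeze_account).
Premises 2, 3, 4, 5, 6, 10 do not contribute to this derivation.
So O(¬unfreeze_account) follows.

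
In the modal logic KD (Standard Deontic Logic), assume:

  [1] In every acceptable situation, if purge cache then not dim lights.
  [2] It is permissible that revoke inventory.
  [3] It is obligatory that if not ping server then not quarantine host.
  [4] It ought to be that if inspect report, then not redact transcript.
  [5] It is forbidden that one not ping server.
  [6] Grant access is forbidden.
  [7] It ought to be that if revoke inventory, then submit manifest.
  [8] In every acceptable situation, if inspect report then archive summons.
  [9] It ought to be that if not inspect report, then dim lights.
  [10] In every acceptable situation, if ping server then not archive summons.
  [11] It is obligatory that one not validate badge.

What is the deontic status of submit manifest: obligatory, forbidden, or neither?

Premise 7 is O(revoke_inventory → submit_manifest), but O(revoke_inventory) is not derivable from the premises (the permission P(revoke_inventory) asserts only ¬O(¬revoke_inventory), not O(revoke_inventory)), so it does not yield O(submit_manifest).
No premise or chain of K-axiom applications forces O(submit_manifest), and none forces O(¬submit_manifest). So submit_manifest is neither obligatory nor forbidden under these norms.

Neither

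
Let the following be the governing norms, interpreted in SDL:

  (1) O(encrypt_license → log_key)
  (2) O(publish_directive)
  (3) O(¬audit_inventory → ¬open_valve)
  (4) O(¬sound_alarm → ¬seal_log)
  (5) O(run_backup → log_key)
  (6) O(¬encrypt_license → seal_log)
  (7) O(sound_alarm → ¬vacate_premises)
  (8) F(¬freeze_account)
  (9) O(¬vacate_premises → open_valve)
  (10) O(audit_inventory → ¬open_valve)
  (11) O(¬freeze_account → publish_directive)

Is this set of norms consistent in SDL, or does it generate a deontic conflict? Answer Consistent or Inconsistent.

Consistent

Premise 11 is O(¬freeze_account → publish_directive); even if O(publish_directive) held, inferring O(¬freeze_account) would be affirming the consequent — invalid.
So O(¬freeze_account) is not derivable, and the apparent clash with O(freeze_account) does not arise.
A world satisfying every obligation exists (e.g. audit_inventory=false, encrypt_license=true, freeze_account=true, log_key=true, open_valve=false, publish_directive=true, run_backup=false, seal_log=false, sound_alarm=false, vacate_premises=true); no atom is both obligatory and forbidden, so the set is consistent.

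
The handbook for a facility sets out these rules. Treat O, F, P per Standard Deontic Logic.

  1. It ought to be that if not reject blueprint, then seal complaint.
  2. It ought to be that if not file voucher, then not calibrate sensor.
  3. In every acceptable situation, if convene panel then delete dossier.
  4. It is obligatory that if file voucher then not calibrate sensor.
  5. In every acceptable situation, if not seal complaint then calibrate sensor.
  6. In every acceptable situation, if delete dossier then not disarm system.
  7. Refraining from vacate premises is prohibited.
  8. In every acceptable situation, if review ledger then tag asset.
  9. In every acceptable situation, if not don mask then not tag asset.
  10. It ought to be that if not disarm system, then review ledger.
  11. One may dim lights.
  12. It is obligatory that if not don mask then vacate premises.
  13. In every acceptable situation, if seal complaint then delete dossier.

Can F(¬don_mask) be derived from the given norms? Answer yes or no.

Yes

Premises 4 and 2 cover both cases: O(file_voucher → ¬calibrate_sensor) and O(¬file_voucher → ¬calibrate_sensor). Since file_voucher ∨ ¬file_voucher is a tautology, O(¬calibrate_sensor) follows.
Premise 5, O(¬seal_complaint → calibrate_sensor), contraposes to O(¬calibrate_sensor → seal_complaint); with O(¬calibrate_sensor) we get O(seal_complaint).
Premise 13 is O(seal_complaint → delete_dossier); since O(seal_complaint), deontic closure gives O(delete_dossier).
Premise 6 is O(delete_dossier → ¬disarm_system); since O(delete_dossier), deontic closure gives O(¬disarm_system).
With premise 10, O(¬disarm_system → review_ledger), the K-axiom yields O(review_ledger).
Applying K to premise 8 (O(review_ledger → tag_asset)) and O(review_ledger) yields O(tag_asset).
The contrapositive of premise 9 (O(¬don_mask → ¬tag_asset)) is O(tag_asset → don_mask), and O(tag_asset) is already established, so O(don_mask).
Premises 1, 3, 7, 11, 12 do not contribute to this derivation.
So O(don_mask) holds, i.e. F(¬don_mask). The claim follows.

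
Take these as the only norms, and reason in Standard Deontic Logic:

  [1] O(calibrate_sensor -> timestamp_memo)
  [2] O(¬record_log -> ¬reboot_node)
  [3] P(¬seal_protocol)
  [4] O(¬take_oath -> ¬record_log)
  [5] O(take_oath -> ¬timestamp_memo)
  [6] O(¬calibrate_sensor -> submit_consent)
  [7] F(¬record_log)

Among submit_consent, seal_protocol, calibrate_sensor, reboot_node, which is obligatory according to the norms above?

submit_consent

Premise 7 is F(¬record_log), i.e. O(record_log).
Premise 4, O(¬take_oath -> ¬record_log), contraposes to O(record_log -> take_oath); with O(record_log) we get O(take_oath).
Premise 5 is O(take_oath -> ¬timestamp_memo); since O(take_oath), deontic closure gives O(¬timestamp_memo).
Premise 1, O(calibrate_sensor -> timestamp_memo), contraposes to O(¬timestamp_memo -> ¬calibrate_sensor); with O(¬timestamp_memo) we get O(¬calibrate_sensor).
With premise 6, O(¬calibrate_sensor -> submit_consent), the K-axiom yields O(submit_consent).
So O(submit_consent) holds — submit_consent is obligatory. None of the other listed options is made obligatory by any chain of premises.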